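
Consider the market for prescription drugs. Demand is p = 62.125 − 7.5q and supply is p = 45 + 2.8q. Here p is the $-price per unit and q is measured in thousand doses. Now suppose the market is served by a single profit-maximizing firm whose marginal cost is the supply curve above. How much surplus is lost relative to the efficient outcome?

$2.53 thousand

Competitive equilibrium: 62.125 − 7.5q = 45 + 2.8q → q* = 1.6626, p* = 49.6553.
Marginal revenue: MR = 62.125 − 15q. Set MR = MC: 62.125 − 15q = 45 + 2.8q → q_m = 0.9621.
Price p_m = 62.125 − 7.5·0.9621 = 54.9093; MC(q_m) = 45 + 2.8·0.9621 = 47.6939.
Competitive q* = 1.6626, so Δq = 0.7005; wedge = 54.9093 − 47.6939 = 7.2154.
The triangle = ½ × 0.7005 × 7.2154 = $2.53 thousand.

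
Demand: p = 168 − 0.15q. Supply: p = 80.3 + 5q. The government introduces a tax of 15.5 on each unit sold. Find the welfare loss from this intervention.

23.33

Competitive equilibrium: 168 − 0.15q = 80.3 + 5q → q* = 17.0291, p* = 165.4456.
With the tax, the buyer price exceeds the seller price by 15.5: (168 − 0.15q) − (80.3 + 5q) = 15.5 → q' = 14.0194.
Δq = 17.0291 − 14.0194 = 3.0097; the wedge equals the tax, 15.5.
DWL = ½ × 3.0097 × 15.5 = 23.33.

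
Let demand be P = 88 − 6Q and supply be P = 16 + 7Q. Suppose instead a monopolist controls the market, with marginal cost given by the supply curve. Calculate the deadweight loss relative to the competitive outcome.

Competitive equilibrium: 88 − 6Q = 16 + 7Q → Q* = 5.5385, P* = 54.7692.
Marginal revenue: MR = 88 − 12Q. Set MR = MC: 88 − 12Q = 16 + 7Q → Q_m = 3.7895.
Price P_m = 88 − 6·3.7895 = 65.263; MC(Q_m) = 16 + 7·3.7895 = 42.5265.
Competitive Q* = 5.5385, so ΔQ = 1.749; wedge = 65.263 − 42.5265 = 22.7365.
Deadweight loss = ½ × 1.749 × 22.7365 = 19.88.

19.88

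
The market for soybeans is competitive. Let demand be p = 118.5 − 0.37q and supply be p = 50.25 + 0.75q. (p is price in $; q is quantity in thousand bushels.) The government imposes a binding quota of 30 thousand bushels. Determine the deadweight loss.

Competitive equilibrium: 118.5 − 0.37q = 50.25 + 0.75q → q* = 60.9375, p* = 95.9531.
At q = 30: demand price = 118.5 − 0.37·30 = 107.4; supply price = 50.25 + 0.75·30 = 72.75.
Δq = 60.9375 − 30 = 30.9375; wedge = 107.4 − 72.75 = 34.65.
Deadweight loss = ½ × 30.9375 × 34.65 = $535.99 thousand.

$535.99 thousand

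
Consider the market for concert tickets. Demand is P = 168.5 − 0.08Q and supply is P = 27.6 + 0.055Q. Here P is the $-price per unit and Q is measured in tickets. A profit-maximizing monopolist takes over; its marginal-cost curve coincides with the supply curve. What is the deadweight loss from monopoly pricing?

Competitive equilibrium: 168.5 − 0.08Q = 27.6 + 0.055Q → Q* = 1043.7037, P* = 85.0037.
Marginal revenue: MR = 168.5 − 0.16Q. Set MR = MC: 168.5 − 0.16Q = 27.6 + 0.055Q → Q_m = 655.3488.
Price P_m = 168.5 − 0.08·655.3488 = 116.0721; MC(Q_m) = 27.6 + 0.055·655.3488 = 63.6442.
Competitive Q* = 1043.7037, so ΔQ = 388.3549; wedge = 116.0721 − 63.6442 = 52.4279.
DWL = ½ × 388.3549 × 52.4279 = $10180.32.

$10180.32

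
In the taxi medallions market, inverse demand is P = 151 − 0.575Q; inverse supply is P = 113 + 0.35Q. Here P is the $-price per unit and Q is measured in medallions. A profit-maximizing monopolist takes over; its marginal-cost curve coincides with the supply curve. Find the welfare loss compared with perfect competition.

$114.70

Competitive equilibrium: 151 − 0.575Q = 113 + 0.35Q → Q* = 41.0811, P* = 127.3784.
Marginal revenue: MR = 151 − 1.15Q. Set MR = MC: 151 − 1.15Q = 113 + 0.35Q → Q_m = 25.3333.
Price P_m = 151 − 0.575·25.3333 = 136.4334; MC(Q_m) = 113 + 0.35·25.3333 = 121.8667.
Competitive Q* = 41.0811, so ΔQ = 15.7478; wedge = 136.4334 − 121.8667 = 14.5667.
DWL = ½ × 15.7478 × 14.5667 = $114.70.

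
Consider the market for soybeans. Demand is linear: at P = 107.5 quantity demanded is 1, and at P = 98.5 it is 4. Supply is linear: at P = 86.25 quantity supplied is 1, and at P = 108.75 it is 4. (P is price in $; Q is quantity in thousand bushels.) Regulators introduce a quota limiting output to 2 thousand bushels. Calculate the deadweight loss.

$5.50 thousand

Demand slope = (98.5 − 107.5)/(4 − 1) = −3, so P = 110.5 − 3Q.
Supply slope = (108.75 − 86.25)/(4 − 1) = 7.5, so P = 78.75 + 7.5Q.
Competitive equilibrium: 110.5 − 3Q = 78.75 + 7.5Q → Q* = 3.0238, P* = 101.4286.
At Q = 2: demand price = 110.5 − 3·2 = 104.5; supply price = 78.75 + 7.5·2 = 93.75.
ΔQ = 3.0238 − 2 = 1.0238; wedge = 104.5 − 93.75 = 10.75.
Welfare loss = ½ × 1.0238 × 10.75 = $5.50 thousand.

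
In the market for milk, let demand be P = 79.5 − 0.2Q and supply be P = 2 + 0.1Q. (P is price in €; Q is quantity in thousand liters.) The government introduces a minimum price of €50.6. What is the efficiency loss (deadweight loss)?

€1943.70 thousand

Competitive equilibrium: 79.5 − 0.2Q = 2 + 0.1Q → Q* = 258.3333, P* = 27.8333.
At the floor P = 50.6, quantity demanded = (79.5 − 50.6)/0.2 = 144.5.
Sellers' marginal cost at Q' = 144.5: 2 + 0.1·144.5 = 16.45.
ΔQ = 258.3333 − 144.5 = 113.8333; wedge = 50.6 − 16.45 = 34.15.
DWL = ½ × 113.8333 × 34.15 = €1943.70 thousand.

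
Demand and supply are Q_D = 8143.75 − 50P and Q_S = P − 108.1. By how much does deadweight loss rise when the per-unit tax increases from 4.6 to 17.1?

In inverse form: demand P = 162.875 − 0.02Q, supply P = 108.1 + Q.
Competitive equilibrium: 162.875 − 0.02Q = 108.1 + Q → Q* = 53.701, P* = 161.801.
For a per-unit tax t: ΔQ = t/1.02, so DWL = ½·t·(t/1.02) = t²/2.04.
At t = 4.6: DWL = 10.373. At t = 17.1: DWL = 143.338.
Increase = 143.338 − 10.373 = 132.97.

132.97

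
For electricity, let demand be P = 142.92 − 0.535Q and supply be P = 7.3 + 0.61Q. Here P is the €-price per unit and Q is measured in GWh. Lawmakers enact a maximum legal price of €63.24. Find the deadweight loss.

Competitive equilibrium: 142.92 − 0.535Q = 7.3 + 0.61Q → Q* = 118.4454, P* = 79.5517.
At the ceiling P = 63.24, quantity supplied = (63.24 − 7.3)/0.61 = 91.7049.
Willingness to pay at Q' = 91.7049: 142.92 − 0.535·91.7049 = 93.8579.
ΔQ = 118.4454 − 91.7049 = 26.7405; wedge = 93.8579 − 63.24 = 30.6179.
The triangle = ½ × 26.7405 × 30.6179 = €409.37.

€409.37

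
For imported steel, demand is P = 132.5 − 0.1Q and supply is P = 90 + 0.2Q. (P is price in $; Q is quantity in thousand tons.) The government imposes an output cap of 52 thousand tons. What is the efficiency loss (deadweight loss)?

$1206.02 thousand

Competitive equilibrium: 132.5 − 0.1Q = 90 + 0.2Q → Q* = 141.6667, P* = 118.3333.
At Q = 52: demand price = 132.5 − 0.1·52 = 127.3; supply price = 90 + 0.2·52 = 100.4.
ΔQ = 141.6667 − 52 = 89.6667; wedge = 127.3 − 100.4 = 26.9.
Deadweight loss = ½ × 89.6667 × 26.9 = $1206.02 thousand.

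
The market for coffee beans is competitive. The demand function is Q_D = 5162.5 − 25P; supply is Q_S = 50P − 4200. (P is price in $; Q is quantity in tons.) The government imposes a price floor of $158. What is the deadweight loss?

$20625.52

In inverse form: demand P = 206.5 − 0.04Q, supply P = 84 + 0.02Q.
Competitive equilibrium: 206.5 − 0.04Q = 84 + 0.02Q → Q* = 2041.6667, P* = 124.8333.
At the floor P = 158, quantity demanded = (206.5 − 158)/0.04 = 1212.5.
Sellers' marginal cost at Q' = 1212.5: 84 + 0.02·1212.5 = 108.25.
ΔQ = 2041.6667 − 1212.5 = 829.1667; wedge = 158 − 108.25 = 49.75.
Deadweight loss = ½ × 829.1667 × 49.75 = $20625.52.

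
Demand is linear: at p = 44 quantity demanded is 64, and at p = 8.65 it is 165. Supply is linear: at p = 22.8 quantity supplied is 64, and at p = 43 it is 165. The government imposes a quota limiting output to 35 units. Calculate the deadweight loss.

Demand slope = (8.65 − 44)/(165 − 64) = −0.35, so p = 66.4 − 0.35q.
Supply slope = (43 − 22.8)/(165 − 64) = 0.2, so p = 10 + 0.2q.
Competitive equilibrium: 66.4 − 0.35q = 10 + 0.2q → q* = 102.5455, p* = 30.5091.
At q = 35: demand price = 66.4 − 0.35·35 = 54.15; supply price = 10 + 0.2·35 = 17.
Δq = 102.5455 − 35 = 67.5455; wedge = 54.15 − 17 = 37.15.
Welfare loss = ½ × 67.5455 × 37.15 = 1254.66.

1254.66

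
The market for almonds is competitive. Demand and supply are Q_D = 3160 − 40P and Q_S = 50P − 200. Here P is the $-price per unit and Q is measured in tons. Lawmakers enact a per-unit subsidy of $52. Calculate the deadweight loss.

$30044.44

In inverse form: demand P = 79 − 0.025Q, supply P = 4 + 0.02Q.
Competitive equilibrium: 79 − 0.025Q = 4 + 0.02Q → Q* = 1666.6667, P* = 37.3333.
The subsidy lowers effective supply by 52: P = 0.02Q − 48.
New quantity: 79 − 0.025Q = 0.02Q − 48 → Q' = 2822.2222.
Overproduction ΔQ = 2822.2222 − 1666.6667 = 1155.5555; wedge = subsidy = 52.
Deadweight loss = ½ × 1155.5555 × 52 = $30044.44.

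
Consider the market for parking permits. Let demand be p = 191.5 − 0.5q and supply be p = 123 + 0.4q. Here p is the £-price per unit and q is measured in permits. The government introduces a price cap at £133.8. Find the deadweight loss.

Competitive equilibrium: 191.5 − 0.5q = 123 + 0.4q → q* = 76.1111, p* = 153.4444.
At the ceiling p = 133.8, quantity supplied = (133.8 − 123)/0.4 = 27.
Willingness to pay at q' = 27: 191.5 − 0.5·27 = 178.
Δq = 76.1111 − 27 = 49.1111; wedge = 178 − 133.8 = 44.2.
The triangle = ½ × 49.1111 × 44.2 = £1085.36.

£1085.36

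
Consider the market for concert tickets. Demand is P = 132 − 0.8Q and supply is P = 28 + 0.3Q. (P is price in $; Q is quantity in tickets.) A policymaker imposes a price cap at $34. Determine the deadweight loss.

Competitive equilibrium: 132 − 0.8Q = 28 + 0.3Q → Q* = 94.54545, P* = 56.36364.
At the ceiling P = 34, quantity supplied = (34 − 28)/0.3 = 20.
Willingness to pay at Q' = 20: 132 − 0.8·20 = 116.
ΔQ = 94.54545 − 20 = 74.54545; wedge = 116 − 34 = 82.
DWL = ½ × 74.54545 × 82 = $3056.36.

$3056.36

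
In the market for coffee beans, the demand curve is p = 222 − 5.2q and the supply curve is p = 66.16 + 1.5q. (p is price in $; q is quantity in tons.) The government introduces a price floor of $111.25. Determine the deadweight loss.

Competitive equilibrium: 222 − 5.2q = 66.16 + 1.5q → q* = 23.2597, p* = 101.0496.
At the floor p = 111.25, quantity demanded = (222 − 111.25)/5.2 = 21.2981.
Sellers' marginal cost at q' = 21.2981: 66.16 + 1.5·21.2981 = 98.1072.
Δq = 23.2597 − 21.2981 = 1.9616; wedge = 111.25 − 98.1072 = 13.1428.
The triangle = ½ × 1.9616 × 13.1428 = $12.89.

$12.89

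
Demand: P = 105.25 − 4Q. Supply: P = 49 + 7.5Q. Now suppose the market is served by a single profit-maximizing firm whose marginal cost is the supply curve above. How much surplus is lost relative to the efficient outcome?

Competitive equilibrium: 105.25 − 4Q = 49 + 7.5Q → Q* = 4.8913, P* = 85.6848.
Marginal revenue: MR = 105.25 − 8Q. Set MR = MC: 105.25 − 8Q = 49 + 7.5Q → Q_m = 3.629.
Price P_m = 105.25 − 4·3.629 = 90.734; MC(Q_m) = 49 + 7.5·3.629 = 76.2175.
Competitive Q* = 4.8913, so ΔQ = 1.2623; wedge = 90.734 − 76.2175 = 14.5165.
Deadweight loss = ½ × 1.2623 × 14.5165 = 9.16.

9.16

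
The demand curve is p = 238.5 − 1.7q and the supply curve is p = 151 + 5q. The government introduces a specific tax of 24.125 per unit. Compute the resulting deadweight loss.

Competitive equilibrium: 238.5 − 1.7q = 151 + 5q → q* = 13.0597, p* = 216.2985.
With the tax, the buyer price exceeds the seller price by 24.125: (238.5 − 1.7q) − (151 + 5q) = 24.125 → q' = 9.459.
Δq = 13.0597 − 9.459 = 3.6007; the wedge equals the tax, 24.125.
DWL = ½ × 3.6007 × 24.125 = 43.43.

43.43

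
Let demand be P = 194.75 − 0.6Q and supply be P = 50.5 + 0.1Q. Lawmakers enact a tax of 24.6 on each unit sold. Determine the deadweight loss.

Competitive equilibrium: 194.75 − 0.6Q = 50.5 + 0.1Q → Q* = 206.0714, P* = 71.1071.
With the tax, the buyer price exceeds the seller price by 24.6: (194.75 − 0.6Q) − (50.5 + 0.1Q) = 24.6 → Q' = 170.9286.
ΔQ = 206.0714 − 170.9286 = 35.1428; the wedge equals the tax, 24.6.
DWL = ½ × 35.1428 × 24.6 = 432.26.

432.26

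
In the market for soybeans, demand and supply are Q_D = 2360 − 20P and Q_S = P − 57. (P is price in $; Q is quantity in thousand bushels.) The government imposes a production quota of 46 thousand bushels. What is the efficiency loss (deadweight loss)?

In inverse form: demand P = 118 − 0.05Q, supply P = 57 + Q.
Competitive equilibrium: 118 − 0.05Q = 57 + Q → Q* = 58.0952, P* = 115.0952.
At Q = 46: demand price = 118 − 0.05·46 = 115.7; supply price = 57 + 1·46 = 103.
ΔQ = 58.0952 − 46 = 12.0952; wedge = 115.7 − 103 = 12.7.
The triangle = ½ × 12.0952 × 12.7 = $76.80 thousand.

$76.80 thousand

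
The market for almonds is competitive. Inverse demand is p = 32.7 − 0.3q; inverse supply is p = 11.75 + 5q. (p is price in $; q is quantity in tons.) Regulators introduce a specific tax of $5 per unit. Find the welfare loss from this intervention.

Competitive equilibrium: 32.7 − 0.3q = 11.75 + 5q → q* = 3.9528, p* = 31.5142.
With the tax, the buyer price exceeds the seller price by 5: (32.7 − 0.3q) − (11.75 + 5q) = 5 → q' = 3.0094.
Δq = 3.9528 − 3.0094 = 0.9434; the wedge equals the tax, 5.
Deadweight loss = ½ × 0.9434 × 5 = $2.36.

$2.36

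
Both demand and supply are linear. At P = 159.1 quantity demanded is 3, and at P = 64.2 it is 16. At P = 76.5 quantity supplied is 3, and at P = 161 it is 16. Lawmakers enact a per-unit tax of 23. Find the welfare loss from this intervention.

19.17

Demand slope = (64.2 − 159.1)/(16 − 3) = −7.3, so P = 181 − 7.3Q.
Supply slope = (161 − 76.5)/(16 − 3) = 6.5, so P = 57 + 6.5Q.
Competitive equilibrium: 181 − 7.3Q = 57 + 6.5Q → Q* = 8.9855, P* = 115.4058.
With the tax, the buyer price exceeds the seller price by 23: (181 − 7.3Q) − (57 + 6.5Q) = 23 → Q' = 7.3188.
ΔQ = 8.9855 − 7.3188 = 1.6667; the wedge equals the tax, 23.
DWL = ½ × 1.6667 × 23 = 19.17.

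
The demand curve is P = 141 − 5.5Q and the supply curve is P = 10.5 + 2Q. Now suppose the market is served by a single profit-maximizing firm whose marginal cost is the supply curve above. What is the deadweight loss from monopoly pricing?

Competitive equilibrium: 141 − 5.5Q = 10.5 + 2Q → Q* = 17.4, P* = 45.3.
Marginal revenue: MR = 141 − 11Q. Set MR = MC: 141 − 11Q = 10.5 + 2Q → Q_m = 10.0385.
Price P_m = 141 − 5.5·10.0385 = 85.7883; MC(Q_m) = 10.5 + 2·10.0385 = 30.577.
Competitive Q* = 17.4, so ΔQ = 7.3615; wedge = 85.7883 − 30.577 = 55.2113.
DWL = ½ × 7.3615 × 55.2113 = 203.22.

203.22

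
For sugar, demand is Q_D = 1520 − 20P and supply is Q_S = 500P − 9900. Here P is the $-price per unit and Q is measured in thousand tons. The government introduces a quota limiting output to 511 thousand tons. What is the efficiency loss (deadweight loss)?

$8440.56 thousand

In inverse form: demand P = 76 − 0.05Q, supply P = 19.8 + 0.002Q.
Competitive equilibrium: 76 − 0.05Q = 19.8 + 0.002Q → Q* = 1080.7692, P* = 21.9615.
At Q = 511: demand price = 76 − 0.05·511 = 50.45; supply price = 19.8 + 0.002·511 = 20.822.
ΔQ = 1080.7692 − 511 = 569.7692; wedge = 50.45 − 20.822 = 29.628.
Deadweight loss = ½ × 569.7692 × 29.628 = $8440.56 thousand.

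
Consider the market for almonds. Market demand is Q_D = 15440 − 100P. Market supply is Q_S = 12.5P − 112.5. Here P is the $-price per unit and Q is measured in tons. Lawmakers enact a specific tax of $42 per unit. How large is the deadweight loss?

In inverse form: demand P = 154.4 − 0.01Q, supply P = 9 + 0.08Q.
Competitive equilibrium: 154.4 − 0.01Q = 9 + 0.08Q → Q* = 1615.5556, P* = 138.2444.
With the tax, the buyer price exceeds the seller price by 42: (154.4 − 0.01Q) − (9 + 0.08Q) = 42 → Q' = 1148.8889.
ΔQ = 1615.5556 − 1148.8889 = 466.6667; the wedge equals the tax, 42.
DWL = ½ × 466.6667 × 42 = $9800.

$9800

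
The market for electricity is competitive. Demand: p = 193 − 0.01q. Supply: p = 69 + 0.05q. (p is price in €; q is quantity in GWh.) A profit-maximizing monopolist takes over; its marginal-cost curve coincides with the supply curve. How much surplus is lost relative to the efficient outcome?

Competitive equilibrium: 193 − 0.01q = 69 + 0.05q → q* = 2066.6667, p* = 172.3333.
Marginal revenue: MR = 193 − 0.02q. Set MR = MC: 193 − 0.02q = 69 + 0.05q → q_m = 1771.4286.
Price p_m = 193 − 0.01·1771.4286 = 175.2857; MC(q_m) = 69 + 0.05·1771.4286 = 157.5714.
Competitive q* = 2066.6667, so Δq = 295.2381; wedge = 175.2857 − 157.5714 = 17.7143.
The triangle = ½ × 295.2381 × 17.7143 = €2614.97.

€2614.97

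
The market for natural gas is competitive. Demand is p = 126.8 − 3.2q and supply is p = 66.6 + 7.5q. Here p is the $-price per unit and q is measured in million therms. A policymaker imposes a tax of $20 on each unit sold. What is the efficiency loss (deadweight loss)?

Competitive equilibrium: 126.8 − 3.2q = 66.6 + 7.5q → q* = 5.6262, p* = 108.7963.
With the tax, the buyer price exceeds the seller price by 20: (126.8 − 3.2q) − (66.6 + 7.5q) = 20 → q' = 3.757.
Δq = 5.6262 − 3.757 = 1.8692; the wedge equals the tax, 20.
The triangle = ½ × 1.8692 × 20 = $18.69 million.

$18.69 million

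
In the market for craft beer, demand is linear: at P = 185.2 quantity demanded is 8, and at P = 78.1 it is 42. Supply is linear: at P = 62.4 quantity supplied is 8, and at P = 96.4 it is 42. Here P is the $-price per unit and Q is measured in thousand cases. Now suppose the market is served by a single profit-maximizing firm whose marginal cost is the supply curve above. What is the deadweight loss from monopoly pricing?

$545.94 thousand

Demand slope = (78.1 − 185.2)/(42 − 8) = −3.15, so P = 210.4 − 3.15Q.
Supply slope = (96.4 − 62.4)/(42 − 8) = 1, so P = 54.4 + Q.
Competitive equilibrium: 210.4 − 3.15Q = 54.4 + Q → Q* = 37.5904, P* = 91.9904.
Marginal revenue: MR = 210.4 − 6.3Q. Set MR = MC: 210.4 − 6.3Q = 54.4 + Q → Q_m = 21.3699.
Price P_m = 210.4 − 3.15·21.3699 = 143.0848; MC(Q_m) = 54.4 + 1·21.3699 = 75.7699.
Competitive Q* = 37.5904, so ΔQ = 16.2205; wedge = 143.0848 − 75.7699 = 67.3149.
Deadweight loss = ½ × 16.2205 × 67.3149 = $545.94 thousand.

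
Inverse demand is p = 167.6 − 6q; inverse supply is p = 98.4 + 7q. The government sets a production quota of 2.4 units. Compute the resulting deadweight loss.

55.54

Competitive equilibrium: 167.6 − 6q = 98.4 + 7q → q* = 5.3231, p* = 135.6615.
At q = 2.4: demand price = 167.6 − 6·2.4 = 153.2; supply price = 98.4 + 7·2.4 = 115.2.
Δq = 5.3231 − 2.4 = 2.9231; wedge = 153.2 − 115.2 = 38.
Deadweight loss = ½ × 2.9231 × 38 = 55.54.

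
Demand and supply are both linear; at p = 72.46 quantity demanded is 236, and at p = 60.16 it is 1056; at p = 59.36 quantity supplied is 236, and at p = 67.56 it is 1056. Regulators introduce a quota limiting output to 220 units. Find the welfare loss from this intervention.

3645

Demand slope = (60.16 − 72.46)/(1056 − 236) = −0.015, so p = 76 − 0.015q.
Supply slope = (67.56 − 59.36)/(1056 − 236) = 0.01, so p = 57 + 0.01q.
Competitive equilibrium: 76 − 0.015q = 57 + 0.01q → q* = 760, p* = 64.6.
At q = 220: demand price = 76 − 0.015·220 = 72.7; supply price = 57 + 0.01·220 = 59.2.
Δq = 760 − 220 = 540; wedge = 72.7 − 59.2 = 13.5.
DWL = ½ × 540 × 13.5 = 3645.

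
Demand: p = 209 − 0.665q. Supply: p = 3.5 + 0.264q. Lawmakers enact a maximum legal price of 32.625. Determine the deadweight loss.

Competitive equilibrium: 209 − 0.665q = 3.5 + 0.264q → q* = 221.2056, p* = 61.8983.
At the ceiling p = 32.625, quantity supplied = (32.625 − 3.5)/0.264 = 110.322.
Willingness to pay at q' = 110.322: 209 − 0.665·110.322 = 135.6359.
Δq = 221.2056 − 110.322 = 110.8836; wedge = 135.6359 − 32.625 = 103.0109.
Welfare loss = ½ × 110.8836 × 103.0109 = 5711.11.

5711.11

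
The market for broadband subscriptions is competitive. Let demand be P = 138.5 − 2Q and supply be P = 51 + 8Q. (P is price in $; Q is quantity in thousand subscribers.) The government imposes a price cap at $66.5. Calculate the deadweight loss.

Competitive equilibrium: 138.5 − 2Q = 51 + 8Q → Q* = 8.75, P* = 121.
At the ceiling P = 66.5, quantity supplied = (66.5 − 51)/8 = 1.9375.
Willingness to pay at Q' = 1.9375: 138.5 − 2·1.9375 = 134.625.
ΔQ = 8.75 − 1.9375 = 6.8125; wedge = 134.625 − 66.5 = 68.125.
The triangle = ½ × 6.8125 × 68.125 = $232.05 thousand.

$232.05 thousand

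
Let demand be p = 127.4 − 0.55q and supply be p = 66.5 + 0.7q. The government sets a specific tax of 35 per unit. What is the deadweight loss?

490

Competitive equilibrium: 127.4 − 0.55q = 66.5 + 0.7q → q* = 48.72, p* = 100.604.
With the tax, the buyer price exceeds the seller price by 35: (127.4 − 0.55q) − (66.5 + 0.7q) = 35 → q' = 20.72.
Δq = 48.72 − 20.72 = 28; the wedge equals the tax, 35.
Welfare loss = ½ × 28 × 35 = 490.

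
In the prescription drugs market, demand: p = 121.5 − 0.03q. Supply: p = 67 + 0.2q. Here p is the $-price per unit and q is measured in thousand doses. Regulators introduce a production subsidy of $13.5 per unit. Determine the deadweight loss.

Competitive equilibrium: 121.5 − 0.03q = 67 + 0.2q → q* = 236.9565, p* = 114.3913.
The subsidy lowers effective supply by 13.5: p = 53.5 + 0.2q.
New quantity: 121.5 − 0.03q = 53.5 + 0.2q → q' = 295.6522.
Overproduction Δq = 295.6522 − 236.9565 = 58.6957; wedge = subsidy = 13.5.
DWL = ½ × 58.6957 × 13.5 = $396.20 thousand.

$396.20 thousand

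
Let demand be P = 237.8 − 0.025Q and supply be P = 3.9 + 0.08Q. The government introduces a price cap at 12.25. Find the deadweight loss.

236678.68

Competitive equilibrium: 237.8 − 0.025Q = 3.9 + 0.08Q → Q* = 2227.61905, P* = 182.10952.
At the ceiling P = 12.25, quantity supplied = (12.25 − 3.9)/0.08 = 104.375.
Willingness to pay at Q' = 104.375: 237.8 − 0.025·104.375 = 235.19063.
ΔQ = 2227.61905 − 104.375 = 2123.24405; wedge = 235.19063 − 12.25 = 222.94063.
Deadweight loss = ½ × 2123.24405 × 222.94063 = 236678.68.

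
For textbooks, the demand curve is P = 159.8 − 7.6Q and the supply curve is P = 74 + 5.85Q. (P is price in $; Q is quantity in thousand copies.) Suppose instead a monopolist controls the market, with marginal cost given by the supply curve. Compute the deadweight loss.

$35.67 thousand

Competitive equilibrium: 159.8 − 7.6Q = 74 + 5.85Q → Q* = 6.3792, P* = 111.3182.
Marginal revenue: MR = 159.8 − 15.2Q. Set MR = MC: 159.8 − 15.2Q = 74 + 5.85Q → Q_m = 4.076.
Price P_m = 159.8 − 7.6·4.076 = 128.8224; MC(Q_m) = 74 + 5.85·4.076 = 97.8446.
Competitive Q* = 6.3792, so ΔQ = 2.3032; wedge = 128.8224 − 97.8446 = 30.9778.
DWL = ½ × 2.3032 × 30.9778 = $35.67 thousand.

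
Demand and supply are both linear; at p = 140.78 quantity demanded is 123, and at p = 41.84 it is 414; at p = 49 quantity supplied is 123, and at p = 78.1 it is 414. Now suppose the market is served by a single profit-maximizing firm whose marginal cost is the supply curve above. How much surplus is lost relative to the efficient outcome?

Demand slope = (41.84 − 140.78)/(414 − 123) = −0.34, so p = 182.6 − 0.34q.
Supply slope = (78.1 − 49)/(414 − 123) = 0.1, so p = 36.7 + 0.1q.
Competitive equilibrium: 182.6 − 0.34q = 36.7 + 0.1q → q* = 331.59091, p* = 69.85909.
Marginal revenue: MR = 182.6 − 0.68q. Set MR = MC: 182.6 − 0.68q = 36.7 + 0.1q → q_m = 187.05128.
Price p_m = 182.6 − 0.34·187.05128 = 119.00256; MC(q_m) = 36.7 + 0.1·187.05128 = 55.40513.
Competitive q* = 331.59091, so Δq = 144.53963; wedge = 119.00256 − 55.40513 = 63.59743.
DWL = ½ × 144.53963 × 63.59743 = 4596.17.

4596.17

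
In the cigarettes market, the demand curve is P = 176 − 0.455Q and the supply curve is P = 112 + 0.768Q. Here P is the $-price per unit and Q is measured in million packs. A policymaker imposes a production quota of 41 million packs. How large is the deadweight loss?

Competitive equilibrium: 176 − 0.455Q = 112 + 0.768Q → Q* = 52.3303, P* = 152.1897.
At Q = 41: demand price = 176 − 0.455·41 = 157.345; supply price = 112 + 0.768·41 = 143.488.
ΔQ = 52.3303 − 41 = 11.3303; wedge = 157.345 − 143.488 = 13.857.
Deadweight loss = ½ × 11.3303 × 13.857 = $78.50 million.

$78.50 million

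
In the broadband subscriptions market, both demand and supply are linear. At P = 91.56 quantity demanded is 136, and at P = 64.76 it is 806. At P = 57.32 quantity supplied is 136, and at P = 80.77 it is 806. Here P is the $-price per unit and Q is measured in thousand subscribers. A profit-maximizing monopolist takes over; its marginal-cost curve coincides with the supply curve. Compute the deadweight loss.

$1592.87 thousand

Demand slope = (64.76 − 91.56)/(806 − 136) = −0.04, so P = 97 − 0.04Q.
Supply slope = (80.77 − 57.32)/(806 − 136) = 0.035, so P = 52.56 + 0.035Q.
Competitive equilibrium: 97 − 0.04Q = 52.56 + 0.035Q → Q* = 592.5333, P* = 73.2987.
Marginal revenue: MR = 97 − 0.08Q. Set MR = MC: 97 − 0.08Q = 52.56 + 0.035Q → Q_m = 386.4348.
Price P_m = 97 − 0.04·386.4348 = 81.5426; MC(Q_m) = 52.56 + 0.035·386.4348 = 66.0852.
Competitive Q* = 592.5333, so ΔQ = 206.0985; wedge = 81.5426 − 66.0852 = 15.4574.
DWL = ½ × 206.0985 × 15.4574 = $1592.87 thousand.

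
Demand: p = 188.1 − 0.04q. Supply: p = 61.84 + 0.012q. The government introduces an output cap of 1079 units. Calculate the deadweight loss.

Competitive equilibrium: 188.1 − 0.04q = 61.84 + 0.012q → q* = 2428.0769, p* = 90.9769.
At q = 1079: demand price = 188.1 − 0.04·1079 = 144.94; supply price = 61.84 + 0.012·1079 = 74.788.
Δq = 2428.0769 − 1079 = 1349.0769; wedge = 144.94 − 74.788 = 70.152.
The triangle = ½ × 1349.0769 × 70.152 = 47320.22.

47320.22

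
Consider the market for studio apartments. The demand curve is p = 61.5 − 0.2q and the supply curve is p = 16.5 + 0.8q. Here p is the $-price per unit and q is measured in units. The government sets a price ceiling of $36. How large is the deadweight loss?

$212.70

Competitive equilibrium: 61.5 − 0.2q = 16.5 + 0.8q → q* = 45, p* = 52.5.
At the ceiling p = 36, quantity supplied = (36 − 16.5)/0.8 = 24.375.
Willingness to pay at q' = 24.375: 61.5 − 0.2·24.375 = 56.625.
Δq = 45 − 24.375 = 20.625; wedge = 56.625 − 36 = 20.625.
Deadweight loss = ½ × 20.625 × 20.625 = $212.70.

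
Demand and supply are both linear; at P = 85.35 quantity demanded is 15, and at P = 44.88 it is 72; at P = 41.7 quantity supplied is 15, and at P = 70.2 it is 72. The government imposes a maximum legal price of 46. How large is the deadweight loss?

Demand slope = (44.88 − 85.35)/(72 − 15) = −0.71, so P = 96 − 0.71Q.
Supply slope = (70.2 − 41.7)/(72 − 15) = 0.5, so P = 34.2 + 0.5Q.
Competitive equilibrium: 96 − 0.71Q = 34.2 + 0.5Q → Q* = 51.0744, P* = 59.7372.
At the ceiling P = 46, quantity supplied = (46 − 34.2)/0.5 = 23.6.
Willingness to pay at Q' = 23.6: 96 − 0.71·23.6 = 79.244.
ΔQ = 51.0744 − 23.6 = 27.4744; wedge = 79.244 − 46 = 33.244.
Welfare loss = ½ × 27.4744 × 33.244 = 456.68.

456.68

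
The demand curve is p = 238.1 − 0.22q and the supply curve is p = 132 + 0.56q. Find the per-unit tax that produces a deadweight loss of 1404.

Competitive equilibrium: 238.1 − 0.22q = 132 + 0.56q → q* = 136.0256, p* = 208.1744.
A tax t gives Δq = t/0.78 and wedge t, so DWL = t²/1.56.
t²/1.56 = 1404 → t² = 2190.24 → t = 46.8.

46.8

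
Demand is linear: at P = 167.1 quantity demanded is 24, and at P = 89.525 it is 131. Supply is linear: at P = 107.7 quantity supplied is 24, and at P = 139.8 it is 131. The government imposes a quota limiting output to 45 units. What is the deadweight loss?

Demand slope = (89.525 − 167.1)/(131 − 24) = −0.725, so P = 184.5 − 0.725Q.
Supply slope = (139.8 − 107.7)/(131 − 24) = 0.3, so P = 100.5 + 0.3Q.
Competitive equilibrium: 184.5 − 0.725Q = 100.5 + 0.3Q → Q* = 81.9512, P* = 125.0854.
At Q = 45: demand price = 184.5 − 0.725·45 = 151.875; supply price = 100.5 + 0.3·45 = 114.
ΔQ = 81.9512 − 45 = 36.9512; wedge = 151.875 − 114 = 37.875.
The triangle = ½ × 36.9512 × 37.875 = 699.76.

699.76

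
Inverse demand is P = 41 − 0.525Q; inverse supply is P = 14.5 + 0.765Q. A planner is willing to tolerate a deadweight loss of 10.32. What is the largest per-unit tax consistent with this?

5.16

Competitive equilibrium: 41 − 0.525Q = 14.5 + 0.765Q → Q* = 20.5426, P* = 30.2151.
A tax t gives ΔQ = t/1.29 and wedge t, so DWL = t²/2.58.
t²/2.58 = 10.32 → t² = 26.6256 → t = 5.16.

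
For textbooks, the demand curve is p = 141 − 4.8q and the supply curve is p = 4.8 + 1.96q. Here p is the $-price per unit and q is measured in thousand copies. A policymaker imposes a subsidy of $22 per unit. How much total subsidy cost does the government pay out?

$514.85 thousand

Competitive equilibrium: 141 − 4.8q = 4.8 + 1.96q → q* = 20.1479, p* = 44.2899.
The subsidy lowers effective supply by 22: p = 1.96q − 17.2.
New quantity: 141 − 4.8q = 1.96q − 17.2 → q' = 23.4024.
Total subsidy cost = 22 × 23.4024 = $514.85 thousand.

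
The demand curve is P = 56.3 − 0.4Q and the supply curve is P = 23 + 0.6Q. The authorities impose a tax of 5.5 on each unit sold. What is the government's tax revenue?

152.90

Competitive equilibrium: 56.3 − 0.4Q = 23 + 0.6Q → Q* = 33.3, P* = 42.98.
With the tax, the buyer price exceeds the seller price by 5.5: (56.3 − 0.4Q) − (23 + 0.6Q) = 5.5 → Q' = 27.8.
Tax revenue = 5.5 × 27.8 = 152.90.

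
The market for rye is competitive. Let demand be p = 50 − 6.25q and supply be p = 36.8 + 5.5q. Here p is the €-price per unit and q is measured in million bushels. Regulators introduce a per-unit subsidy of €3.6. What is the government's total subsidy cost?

Competitive equilibrium: 50 − 6.25q = 36.8 + 5.5q → q* = 1.1234, p* = 42.9787.
The subsidy lowers effective supply by 3.6: p = 33.2 + 5.5q.
New quantity: 50 − 6.25q = 33.2 + 5.5q → q' = 1.4298.
Total subsidy cost = 3.6 × 1.4298 = €5.15 million.

€5.15 million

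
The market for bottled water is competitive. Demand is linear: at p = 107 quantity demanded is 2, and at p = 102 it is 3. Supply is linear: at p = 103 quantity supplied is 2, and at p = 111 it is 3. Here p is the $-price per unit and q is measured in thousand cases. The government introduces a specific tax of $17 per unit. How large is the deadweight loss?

$11.12 thousand

Demand slope = (102 − 107)/(3 − 2) = −5, so p = 117 − 5q.
Supply slope = (111 − 103)/(3 − 2) = 8, so p = 87 + 8q.
Competitive equilibrium: 117 − 5q = 87 + 8q → q* = 2.3077, p* = 105.4615.
With the tax, the buyer price exceeds the seller price by 17: (117 − 5q) − (87 + 8q) = 17 → q' = 1.
Δq = 2.3077 − 1 = 1.3077; the wedge equals the tax, 17.
Deadweight loss = ½ × 1.3077 × 17 = $11.12 thousand.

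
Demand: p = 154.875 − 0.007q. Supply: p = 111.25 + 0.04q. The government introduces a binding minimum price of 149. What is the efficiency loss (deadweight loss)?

185.75

Competitive equilibrium: 154.875 − 0.007q = 111.25 + 0.04q → q* = 928.1915, p* = 148.3777.
At the floor p = 149, quantity demanded = (154.875 − 149)/0.007 = 839.2857.
Sellers' marginal cost at q' = 839.2857: 111.25 + 0.04·839.2857 = 144.8214.
Δq = 928.1915 − 839.2857 = 88.9058; wedge = 149 − 144.8214 = 4.1786.
Deadweight loss = ½ × 88.9058 × 4.1786 = 185.75.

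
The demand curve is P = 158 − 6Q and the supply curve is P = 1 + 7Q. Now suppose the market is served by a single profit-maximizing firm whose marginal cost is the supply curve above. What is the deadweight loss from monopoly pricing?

94.54

Competitive equilibrium: 158 − 6Q = 1 + 7Q → Q* = 12.0769, P* = 85.5385.
Marginal revenue: MR = 158 − 12Q. Set MR = MC: 158 − 12Q = 1 + 7Q → Q_m = 8.2632.
Price P_m = 158 − 6·8.2632 = 108.4208; MC(Q_m) = 1 + 7·8.2632 = 58.8424.
Competitive Q* = 12.0769, so ΔQ = 3.8137; wedge = 108.4208 − 58.8424 = 49.5784.
Deadweight loss = ½ × 3.8137 × 49.5784 = 94.54.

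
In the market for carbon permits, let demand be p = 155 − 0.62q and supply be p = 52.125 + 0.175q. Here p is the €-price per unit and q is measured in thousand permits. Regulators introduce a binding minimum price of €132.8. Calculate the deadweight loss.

Competitive equilibrium: 155 − 0.62q = 52.125 + 0.175q → q* = 129.4025, p* = 74.7704.
At the floor p = 132.8, quantity demanded = (155 − 132.8)/0.62 = 35.8065.
Sellers' marginal cost at q' = 35.8065: 52.125 + 0.175·35.8065 = 58.3911.
Δq = 129.4025 − 35.8065 = 93.596; wedge = 132.8 − 58.3911 = 74.4089.
Welfare loss = ½ × 93.596 × 74.4089 = €3482.19 thousand.

€3482.19 thousand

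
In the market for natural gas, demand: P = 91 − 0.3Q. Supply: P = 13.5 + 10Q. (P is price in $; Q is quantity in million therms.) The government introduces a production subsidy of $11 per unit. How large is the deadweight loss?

$5.87 million

Competitive equilibrium: 91 − 0.3Q = 13.5 + 10Q → Q* = 7.5243, P* = 88.7427.
The subsidy lowers effective supply by 11: P = 2.5 + 10Q.
New quantity: 91 − 0.3Q = 2.5 + 10Q → Q' = 8.5922.
Overproduction ΔQ = 8.5922 − 7.5243 = 1.0679; wedge = subsidy = 11.
The triangle = ½ × 1.0679 × 11 = $5.87 million.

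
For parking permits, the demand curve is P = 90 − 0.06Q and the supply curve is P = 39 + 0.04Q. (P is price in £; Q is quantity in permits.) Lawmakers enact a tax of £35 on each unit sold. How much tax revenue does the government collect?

£5600

Competitive equilibrium: 90 − 0.06Q = 39 + 0.04Q → Q* = 510, P* = 59.4.
With the tax, the buyer price exceeds the seller price by 35: (90 − 0.06Q) − (39 + 0.04Q) = 35 → Q' = 160.
Tax revenue = 35 × 160 = £5600.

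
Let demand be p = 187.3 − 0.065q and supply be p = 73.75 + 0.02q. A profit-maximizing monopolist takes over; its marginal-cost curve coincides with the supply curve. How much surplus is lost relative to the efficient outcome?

14241.95

Competitive equilibrium: 187.3 − 0.065q = 73.75 + 0.02q → q* = 1335.8824, p* = 100.4676.
Marginal revenue: MR = 187.3 − 0.13q. Set MR = MC: 187.3 − 0.13q = 73.75 + 0.02q → q_m = 757.
Price p_m = 187.3 − 0.065·757 = 138.095; MC(q_m) = 73.75 + 0.02·757 = 88.89.
Competitive q* = 1335.8824, so Δq = 578.8824; wedge = 138.095 − 88.89 = 49.205.
Welfare loss = ½ × 578.8824 × 49.205 = 14241.95.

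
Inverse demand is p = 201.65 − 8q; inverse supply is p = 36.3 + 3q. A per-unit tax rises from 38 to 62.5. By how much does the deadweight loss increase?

111.92

Competitive equilibrium: 201.65 − 8q = 36.3 + 3q → q* = 15.0318, p* = 81.3955.
For a per-unit tax t: Δq = t/11, so DWL = ½·t·(t/11) = t²/22.
At t = 38: DWL = 65.636. At t = 62.5: DWL = 177.557.
Increase = 177.557 − 65.636 = 111.92.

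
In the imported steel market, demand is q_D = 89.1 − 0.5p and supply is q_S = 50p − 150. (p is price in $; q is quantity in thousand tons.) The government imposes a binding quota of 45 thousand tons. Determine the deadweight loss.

In inverse form: demand p = 178.2 − 2q, supply p = 3 + 0.02q.
Competitive equilibrium: 178.2 − 2q = 3 + 0.02q → q* = 86.7327, p* = 4.7347.
At q = 45: demand price = 178.2 − 2·45 = 88.2; supply price = 3 + 0.02·45 = 3.9.
Δq = 86.7327 − 45 = 41.7327; wedge = 88.2 − 3.9 = 84.3.
Welfare loss = ½ × 41.7327 × 84.3 = $1759.03 thousand.

$1759.03 thousand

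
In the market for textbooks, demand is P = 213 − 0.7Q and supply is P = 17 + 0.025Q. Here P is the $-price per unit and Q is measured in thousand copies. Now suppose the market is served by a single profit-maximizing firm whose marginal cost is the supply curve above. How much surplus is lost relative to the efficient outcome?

$6393.09 thousand

Competitive equilibrium: 213 − 0.7Q = 17 + 0.025Q → Q* = 270.34483, P* = 23.75862.
Marginal revenue: MR = 213 − 1.4Q. Set MR = MC: 213 − 1.4Q = 17 + 0.025Q → Q_m = 137.54386.
Price P_m = 213 − 0.7·137.54386 = 116.7193; MC(Q_m) = 17 + 0.025·137.54386 = 20.4386.
Competitive Q* = 270.34483, so ΔQ = 132.80097; wedge = 116.7193 − 20.4386 = 96.2807.
Welfare loss = ½ × 132.80097 × 96.2807 = $6393.09 thousand.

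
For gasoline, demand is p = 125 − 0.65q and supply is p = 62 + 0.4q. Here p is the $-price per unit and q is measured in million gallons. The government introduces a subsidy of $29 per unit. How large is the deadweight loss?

Competitive equilibrium: 125 − 0.65q = 62 + 0.4q → q* = 60, p* = 86.
The subsidy lowers effective supply by 29: p = 33 + 0.4q.
New quantity: 125 − 0.65q = 33 + 0.4q → q' = 87.619.
Overproduction Δq = 87.619 − 60 = 27.619; wedge = subsidy = 29.
The triangle = ½ × 27.619 × 29 = $400.48 million.

$400.48 million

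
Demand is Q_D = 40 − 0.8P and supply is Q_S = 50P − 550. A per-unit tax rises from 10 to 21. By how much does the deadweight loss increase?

In inverse form: demand P = 50 − 1.25Q, supply P = 11 + 0.02Q.
Competitive equilibrium: 50 − 1.25Q = 11 + 0.02Q → Q* = 30.7087, P* = 11.6142.
For a per-unit tax t: ΔQ = t/1.27, so DWL = ½·t·(t/1.27) = t²/2.54.
At t = 10: DWL = 39.37. At t = 21: DWL = 173.622.
Increase = 173.622 − 39.37 = 134.25.

134.25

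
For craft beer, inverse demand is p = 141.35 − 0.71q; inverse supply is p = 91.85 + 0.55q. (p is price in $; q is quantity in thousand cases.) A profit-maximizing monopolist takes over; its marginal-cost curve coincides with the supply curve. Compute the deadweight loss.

$126.30 thousand

Competitive equilibrium: 141.35 − 0.71q = 91.85 + 0.55q → q* = 39.2857, p* = 113.4571.
Marginal revenue: MR = 141.35 − 1.42q. Set MR = MC: 141.35 − 1.42q = 91.85 + 0.55q → q_m = 25.1269.
Price p_m = 141.35 − 0.71·25.1269 = 123.5099; MC(q_m) = 91.85 + 0.55·25.1269 = 105.6698.
Competitive q* = 39.2857, so Δq = 14.1588; wedge = 123.5099 − 105.6698 = 17.8401.
Welfare loss = ½ × 14.1588 × 17.8401 = $126.30 thousand.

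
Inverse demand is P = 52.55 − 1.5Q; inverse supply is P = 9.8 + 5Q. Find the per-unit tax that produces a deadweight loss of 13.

13

Competitive equilibrium: 52.55 − 1.5Q = 9.8 + 5Q → Q* = 6.5769, P* = 42.6846.
A tax t gives ΔQ = t/6.5 and wedge t, so DWL = t²/13.
t²/13 = 13 → t² = 169 → t = 13.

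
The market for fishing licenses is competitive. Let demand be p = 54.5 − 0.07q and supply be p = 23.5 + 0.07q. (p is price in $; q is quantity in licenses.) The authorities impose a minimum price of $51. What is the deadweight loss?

$2057.14

Competitive equilibrium: 54.5 − 0.07q = 23.5 + 0.07q → q* = 221.4286, p* = 39.
At the floor p = 51, quantity demanded = (54.5 − 51)/0.07 = 50.
Sellers' marginal cost at q' = 50: 23.5 + 0.07·50 = 27.
Δq = 221.4286 − 50 = 171.4286; wedge = 51 − 27 = 24.
The triangle = ½ × 171.4286 × 24 = $2057.14.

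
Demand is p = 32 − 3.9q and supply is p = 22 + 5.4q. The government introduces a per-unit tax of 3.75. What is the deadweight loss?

0.76

Competitive equilibrium: 32 − 3.9q = 22 + 5.4q → q* = 1.0753, p* = 27.8065.
With the tax, the buyer price exceeds the seller price by 3.75: (32 − 3.9q) − (22 + 5.4q) = 3.75 → q' = 0.672.
Δq = 1.0753 − 0.672 = 0.4033; the wedge equals the tax, 3.75.
Welfare loss = ½ × 0.4033 × 3.75 = 0.76.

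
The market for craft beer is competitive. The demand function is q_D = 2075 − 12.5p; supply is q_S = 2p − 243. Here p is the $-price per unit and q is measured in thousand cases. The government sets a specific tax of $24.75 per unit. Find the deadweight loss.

In inverse form: demand p = 166 − 0.08q, supply p = 121.5 + 0.5q.
Competitive equilibrium: 166 − 0.08q = 121.5 + 0.5q → q* = 76.7241, p* = 159.8621.
With the tax, the buyer price exceeds the seller price by 24.75: (166 − 0.08q) − (121.5 + 0.5q) = 24.75 → q' = 34.0517.
Δq = 76.7241 − 34.0517 = 42.6724; the wedge equals the tax, 24.75.
Welfare loss = ½ × 42.6724 × 24.75 = $528.07 thousand.

$528.07 thousand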